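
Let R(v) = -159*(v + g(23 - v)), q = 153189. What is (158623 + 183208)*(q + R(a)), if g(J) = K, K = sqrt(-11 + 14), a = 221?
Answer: 40353149550 - 54351129*sqrt(3) ≈ 4.0259e+10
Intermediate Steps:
K = sqrt(3) ≈ 1.7320
g(J) = sqrt(3)
R(v) = -159*v - 159*sqrt(3) (R(v) = -159*(v + sqrt(3)) = -159*v - 159*sqrt(3))
(158623 + 183208)*(q + R(a)) = (158623 + 183208)*(153189 + (-159*221 - 159*sqrt(3))) = 341831*(153189 + (-35139 - 159*sqrt(3))) = 341831*(118050 - 159*sqrt(3)) = 40353149550 - 54351129*sqrt(3)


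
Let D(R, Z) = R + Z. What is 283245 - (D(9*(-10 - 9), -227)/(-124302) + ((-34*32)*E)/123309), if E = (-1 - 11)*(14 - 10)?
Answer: 241191492523460/851530851 ≈ 2.8324e+5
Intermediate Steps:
E = -48 (E = -12*4 = -48)
283245 - (D(9*(-10 - 9), -227)/(-124302) + ((-34*32)*E)/123309) = 283245 - ((9*(-10 - 9) - 227)/(-124302) + (-34*32*(-48))/123309) = 283245 - ((9*(-19) - 227)*(-1/124302) - 1088*(-48)*(1/123309)) = 283245 - ((-171 - 227)*(-1/124302) + 52224*(1/123309)) = 283245 - (-398*(-1/124302) + 17408/41103) = 283245 - (199/62151 + 17408/41103) = 283245 - 1*363368035/851530851 = 283245 - 363368035/851530851 = 241191492523460/851530851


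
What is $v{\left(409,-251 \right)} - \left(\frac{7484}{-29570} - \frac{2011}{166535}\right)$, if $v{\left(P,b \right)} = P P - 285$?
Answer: $\frac{82236307970341}{492443995} \approx 1.67 \cdot 10^{5}$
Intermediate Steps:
$v{\left(P,b \right)} = -285 + P^{2}$ ($v{\left(P,b \right)} = P^{2} - 285 = -285 + P^{2}$)
$v{\left(409,-251 \right)} - \left(\frac{7484}{-29570} - \frac{2011}{166535}\right) = \left(-285 + 409^{2}\right) - \left(\frac{7484}{-29570} - \frac{2011}{166535}\right) = \left(-285 + 167281\right) - \left(7484 \left(- \frac{1}{29570}\right) - \frac{2011}{166535}\right) = 166996 - \left(- \frac{3742}{14785} - \frac{2011}{166535}\right) = 166996 - - \frac{130581321}{492443995} = 166996 + \frac{130581321}{492443995} = \frac{82236307970341}{492443995}$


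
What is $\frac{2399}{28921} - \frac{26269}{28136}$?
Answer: $- \frac{692227485}{813721256} \approx -0.85069$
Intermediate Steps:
$\frac{2399}{28921} - \frac{26269}{28136} = - \frac{692227485}{813721256}$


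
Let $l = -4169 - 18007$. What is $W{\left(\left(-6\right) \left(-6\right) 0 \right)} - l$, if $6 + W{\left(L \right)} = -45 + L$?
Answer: $22125$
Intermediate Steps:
$W{\left(L \right)} = -51 + L$ ($W{\left(L \right)} = -6 + \left(-45 + L\right) = -51 + L$)
$l = -22176$
$W{\left(\left(-6\right) \left(-6\right) 0 \right)} - l = \left(-51 + \left(-6\right) \left(-6\right) 0\right) - -22176 = \left(-51 + 36 \cdot 0\right) + 22176 = \left(-51 + 0\right) + 22176 = -51 + 22176 = 22125$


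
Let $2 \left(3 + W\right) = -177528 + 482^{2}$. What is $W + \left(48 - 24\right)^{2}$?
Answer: $27971$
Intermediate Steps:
$W = 27395$ ($W = -3 + \frac{-177528 + 482^{2}}{2} = -3 + \frac{-177528 + 232324}{2} = -3 + \frac{1}{2} \cdot 54796 = -3 + 27398 = 27395$)
$W + \left(48 - 24\right)^{2} = 27395 + \left(48 - 24\right)^{2} = 27395 + 24^{2} = 27395 + 576 = 27971$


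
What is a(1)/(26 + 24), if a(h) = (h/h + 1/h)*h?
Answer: 1/25 ≈ 0.040000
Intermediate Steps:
a(h) = h*(1 + 1/h) (a(h) = (1 + 1/h)*h = h*(1 + 1/h))
a(1)/(26 + 24) = (1 + 1)/(26 + 24) = 2/50 = 2*(1/50) = 1/25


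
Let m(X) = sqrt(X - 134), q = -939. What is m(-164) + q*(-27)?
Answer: 25353 + I*sqrt(298) ≈ 25353.0 + 17.263*I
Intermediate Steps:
m(X) = sqrt(-134 + X)
m(-164) + q*(-27) = sqrt(-134 - 164) - 939*(-27) = sqrt(-298) + 25353 = I*sqrt(298) + 25353 = 25353 + I*sqrt(298)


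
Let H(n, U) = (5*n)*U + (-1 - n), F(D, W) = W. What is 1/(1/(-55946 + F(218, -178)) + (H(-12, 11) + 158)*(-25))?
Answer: 56124/688922099 ≈ 8.1466e-5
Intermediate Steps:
H(n, U) = -1 - n + 5*U*n (H(n, U) = 5*U*n + (-1 - n) = -1 - n + 5*U*n)
1/(1/(-55946 + F(218, -178)) + (H(-12, 11) + 158)*(-25)) = 1/(1/(-55946 - 178) + ((-1 - 1*(-12) + 5*11*(-12)) + 158)*(-25)) = 1/(1/(-56124) + ((-1 + 12 - 660) + 158)*(-25)) = 1/(-1/56124 + (-649 + 158)*(-25)) = 1/(-1/56124 - 491*(-25)) = 1/(-1/56124 + 12275) = 1/(688922099/56124) = 56124/688922099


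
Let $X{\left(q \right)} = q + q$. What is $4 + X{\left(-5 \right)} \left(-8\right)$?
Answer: $84$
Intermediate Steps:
$X{\left(q \right)} = 2 q$
$4 + X{\left(-5 \right)} \left(-8\right) = 4 + 2 \left(-5\right) \left(-8\right) = 4 - -80 = 4 + 80 = 84$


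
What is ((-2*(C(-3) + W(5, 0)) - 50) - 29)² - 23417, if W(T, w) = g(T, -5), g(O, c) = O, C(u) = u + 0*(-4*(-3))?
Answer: -16528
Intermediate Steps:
C(u) = u (C(u) = u + 0*12 = u + 0 = u)
W(T, w) = T
((-2*(C(-3) + W(5, 0)) - 50) - 29)² - 23417 = ((-2*(-3 + 5) - 50) - 29)² - 23417 = ((-2*2 - 50) - 29)² - 23417 = ((-4 - 50) - 29)² - 23417 = (-54 - 29)² - 23417 = (-83)² - 23417 = 6889 - 23417 = -16528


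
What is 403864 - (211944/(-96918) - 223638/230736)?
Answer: 250874106314065/621179768 ≈ 4.0387e+5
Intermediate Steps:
403864 - (211944/(-96918) - 223638/230736) = 403864 - (211944*(-1/96918) - 223638*1/230736) = 403864 - (-35324/16153 - 37273/38456) = 403864 - 1*(-1960490513/621179768) = 403864 + 1960490513/621179768 = 250874106314065/621179768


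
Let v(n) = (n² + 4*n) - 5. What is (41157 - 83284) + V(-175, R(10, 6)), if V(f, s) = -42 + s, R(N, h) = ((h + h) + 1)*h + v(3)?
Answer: -42075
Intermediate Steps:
v(n) = -5 + n² + 4*n
R(N, h) = 16 + h*(1 + 2*h) (R(N, h) = ((h + h) + 1)*h + (-5 + 3² + 4*3) = (2*h + 1)*h + (-5 + 9 + 12) = (1 + 2*h)*h + 16 = h*(1 + 2*h) + 16 = 16 + h*(1 + 2*h))
(41157 - 83284) + V(-175, R(10, 6)) = (41157 - 83284) + (-42 + (16 + 6 + 2*6²)) = -42127 + (-42 + (16 + 6 + 2*36)) = -42127 + (-42 + (16 + 6 + 72)) = -42127 + (-42 + 94) = -42127 + 52 = -42075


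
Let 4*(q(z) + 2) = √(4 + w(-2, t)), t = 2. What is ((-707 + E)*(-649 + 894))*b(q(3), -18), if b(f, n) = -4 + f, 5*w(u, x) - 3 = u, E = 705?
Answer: 2940 - 49*√105/2 ≈ 2688.9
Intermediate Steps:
w(u, x) = ⅗ + u/5
q(z) = -2 + √105/20 (q(z) = -2 + √(4 + (⅗ + (⅕)*(-2)))/4 = -2 + √(4 + (⅗ - ⅖))/4 = -2 + √(4 + ⅕)/4 = -2 + √(21/5)/4 = -2 + (√105/5)/4 = -2 + √105/20)
((-707 + E)*(-649 + 894))*b(q(3), -18) = ((-707 + 705)*(-649 + 894))*(-4 + (-2 + √105/20)) = (-2*245)*(-6 + √105/20) = -490*(-6 + √105/20) = 2940 - 49*√105/2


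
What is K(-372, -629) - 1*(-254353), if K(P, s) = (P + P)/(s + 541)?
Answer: 2797976/11 ≈ 2.5436e+5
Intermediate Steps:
K(P, s) = 2*P/(541 + s) (K(P, s) = (2*P)/(541 + s) = 2*P/(541 + s))
K(-372, -629) - 1*(-254353) = 2*(-372)/(541 - 629) - 1*(-254353) = 2*(-372)/(-88) + 254353 = 2*(-372)*(-1/88) + 254353 = 93/11 + 254353 = 2797976/11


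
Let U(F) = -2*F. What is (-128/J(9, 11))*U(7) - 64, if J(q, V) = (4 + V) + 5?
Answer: 128/5 ≈ 25.600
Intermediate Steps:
J(q, V) = 9 + V
(-128/J(9, 11))*U(7) - 64 = (-128/(9 + 11))*(-2*7) - 64 = -128/20*(-14) - 64 = -128*1/20*(-14) - 64 = -32/5*(-14) - 64 = 448/5 - 64 = 128/5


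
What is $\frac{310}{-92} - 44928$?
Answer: $- \frac{2066843}{46} \approx -44931.0$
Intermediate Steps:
$\frac{310}{-92} - 44928 = 310 \left(- \frac{1}{92}\right) - 44928 = - \frac{155}{46} - 44928 = - \frac{2066843}{46}$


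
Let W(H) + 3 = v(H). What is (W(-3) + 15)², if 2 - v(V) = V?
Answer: 289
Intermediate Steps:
v(V) = 2 - V
W(H) = -1 - H (W(H) = -3 + (2 - H) = -1 - H)
(W(-3) + 15)² = ((-1 - 1*(-3)) + 15)² = ((-1 + 3) + 15)² = (2 + 15)² = 17² = 289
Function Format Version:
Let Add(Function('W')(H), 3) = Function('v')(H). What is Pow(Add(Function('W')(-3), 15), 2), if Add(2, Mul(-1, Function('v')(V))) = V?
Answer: 289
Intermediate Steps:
Function('v')(V) = Add(2, Mul(-1, V))
Function('W')(H) = Add(-1, Mul(-1, H)) (Function('W')(H) = Add(-3, Add(2, Mul(-1, H))) = Add(-1, Mul(-1, H)))
Pow(Add(Function('W')(-3), 15), 2) = Pow(Add(Add(-1, Mul(-1, -3)), 15), 2) = Pow(Add(Add(-1, 3), 15), 2) = Pow(Add(2, 15), 2) = Pow(17, 2) = 289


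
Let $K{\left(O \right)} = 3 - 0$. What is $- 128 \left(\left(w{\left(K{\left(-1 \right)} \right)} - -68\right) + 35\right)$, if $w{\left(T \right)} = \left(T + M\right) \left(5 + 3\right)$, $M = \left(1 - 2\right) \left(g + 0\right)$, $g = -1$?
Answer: $-17280$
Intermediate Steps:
$M = 1$ ($M = \left(1 - 2\right) \left(-1 + 0\right) = \left(-1\right) \left(-1\right) = 1$)
$K{\left(O \right)} = 3$ ($K{\left(O \right)} = 3 + 0 = 3$)
$w{\left(T \right)} = 8 + 8 T$ ($w{\left(T \right)} = \left(T + 1\right) \left(5 + 3\right) = \left(1 + T\right) 8 = 8 + 8 T$)
$- 128 \left(\left(w{\left(K{\left(-1 \right)} \right)} - -68\right) + 35\right) = - 128 \left(\left(\left(8 + 8 \cdot 3\right) - -68\right) + 35\right) = - 128 \left(\left(\left(8 + 24\right) + 68\right) + 35\right) = - 128 \left(\left(32 + 68\right) + 35\right) = - 128 \left(100 + 35\right) = \left(-128\right) 135 = -17280$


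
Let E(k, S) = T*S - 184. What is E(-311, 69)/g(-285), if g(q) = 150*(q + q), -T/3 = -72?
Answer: -736/4275 ≈ -0.17216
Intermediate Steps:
T = 216 (T = -3*(-72) = 216)
E(k, S) = -184 + 216*S (E(k, S) = 216*S - 184 = -184 + 216*S)
g(q) = 300*q (g(q) = 150*(2*q) = 300*q)
E(-311, 69)/g(-285) = (-184 + 216*69)/((300*(-285))) = (-184 + 14904)/(-85500) = 14720*(-1/85500) = -736/4275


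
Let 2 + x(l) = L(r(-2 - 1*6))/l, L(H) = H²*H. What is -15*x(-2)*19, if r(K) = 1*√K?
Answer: 570 - 2280*I*√2 ≈ 570.0 - 3224.4*I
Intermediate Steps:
r(K) = √K
L(H) = H³
x(l) = -2 - 16*I*√2/l (x(l) = -2 + (√(-2 - 1*6))³/l = -2 + (√(-2 - 6))³/l = -2 + (√(-8))³/l = -2 + (2*I*√2)³/l = -2 + (-16*I*√2)/l = -2 - 16*I*√2/l)
-15*x(-2)*19 = -15*(-2 - 16*I*√2/(-2))*19 = -15*(-2 - 16*I*√2*(-½))*19 = -15*(-2 + 8*I*√2)*19 = (30 - 120*I*√2)*19 = 570 - 2280*I*√2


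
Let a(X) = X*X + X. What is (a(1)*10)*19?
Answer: 380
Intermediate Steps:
a(X) = X + X² (a(X) = X² + X = X + X²)
(a(1)*10)*19 = ((1*(1 + 1))*10)*19 = ((1*2)*10)*19 = (2*10)*19 = 20*19 = 380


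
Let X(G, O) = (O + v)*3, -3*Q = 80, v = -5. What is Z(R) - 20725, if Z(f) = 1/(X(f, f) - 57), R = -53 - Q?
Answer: -3129476/151 ≈ -20725.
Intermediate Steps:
Q = -80/3 (Q = -⅓*80 = -80/3 ≈ -26.667)
R = -79/3 (R = -53 - 1*(-80/3) = -53 + 80/3 = -79/3 ≈ -26.333)
X(G, O) = -15 + 3*O (X(G, O) = (O - 5)*3 = (-5 + O)*3 = -15 + 3*O)
Z(f) = 1/(-72 + 3*f) (Z(f) = 1/((-15 + 3*f) - 57) = 1/(-72 + 3*f))
Z(R) - 20725 = 1/(3*(-24 - 79/3)) - 20725 = 1/(3*(-151/3)) - 20725 = (⅓)*(-3/151) - 20725 = -1/151 - 20725 = -3129476/151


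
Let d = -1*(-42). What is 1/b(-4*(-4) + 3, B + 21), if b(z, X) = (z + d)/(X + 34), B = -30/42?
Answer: 380/427 ≈ 0.88993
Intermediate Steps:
d = 42
B = -5/7 (B = -30*1/42 = -5/7 ≈ -0.71429)
b(z, X) = (42 + z)/(34 + X) (b(z, X) = (z + 42)/(X + 34) = (42 + z)/(34 + X))
1/b(-4*(-4) + 3, B + 21) = 1/((42 + (-4*(-4) + 3))/(34 + (-5/7 + 21))) = 1/((42 + (16 + 3))/(34 + 142/7)) = 1/((42 + 19)/(380/7)) = 1/((7/380)*61) = 1/(427/380) = 380/427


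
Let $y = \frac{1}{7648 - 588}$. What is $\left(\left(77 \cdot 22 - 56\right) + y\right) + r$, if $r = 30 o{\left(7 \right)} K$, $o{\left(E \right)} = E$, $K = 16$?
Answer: $\frac{35285881}{7060} \approx 4998.0$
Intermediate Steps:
$y = \frac{1}{7060} \approx 0.00014164$
$r = 3360$ ($r = 30 \cdot 7 \cdot 16 = 210 \cdot 16 = 3360$)
$\left(\left(77 \cdot 22 - 56\right) + y\right) + r = \left(\left(77 \cdot 22 - 56\right) + \frac{1}{7060}\right) + 3360 = \left(\left(1694 - 56\right) + \frac{1}{7060}\right) + 3360 = \left(1638 + \frac{1}{7060}\right) + 3360 = \frac{11564281}{7060} + 3360 = \frac{35285881}{7060}$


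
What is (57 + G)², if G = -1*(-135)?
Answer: 36864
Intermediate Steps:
G = 135
(57 + G)² = (57 + 135)² = 192² = 36864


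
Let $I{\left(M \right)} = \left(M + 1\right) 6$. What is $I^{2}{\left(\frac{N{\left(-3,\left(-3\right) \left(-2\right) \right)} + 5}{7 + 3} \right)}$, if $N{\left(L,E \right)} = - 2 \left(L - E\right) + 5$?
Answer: $\frac{12996}{25} \approx 519.84$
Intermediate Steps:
$N{\left(L,E \right)} = 5 - 2 L + 2 E$ ($N{\left(L,E \right)} = \left(- 2 L + 2 E\right) + 5 = 5 - 2 L + 2 E$)
$I{\left(M \right)} = 6 + 6 M$ ($I{\left(M \right)} = \left(1 + M\right) 6 = 6 + 6 M$)
$I^{2}{\left(\frac{N{\left(-3,\left(-3\right) \left(-2\right) \right)} + 5}{7 + 3} \right)} = \left(6 + 6 \frac{\left(5 - -6 + 2 \left(\left(-3\right) \left(-2\right)\right)\right) + 5}{7 + 3}\right)^{2} = \left(6 + 6 \frac{\left(5 + 6 + 2 \cdot 6\right) + 5}{10}\right)^{2} = \left(6 + 6 \left(\left(5 + 6 + 12\right) + 5\right) \frac{1}{10}\right)^{2} = \left(6 + 6 \left(23 + 5\right) \frac{1}{10}\right)^{2} = \left(6 + 6 \cdot 28 \cdot \frac{1}{10}\right)^{2} = \left(6 + 6 \cdot \frac{14}{5}\right)^{2} = \left(6 + \frac{84}{5}\right)^{2} = \left(\frac{114}{5}\right)^{2} = \frac{12996}{25}$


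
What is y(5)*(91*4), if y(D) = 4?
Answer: 1456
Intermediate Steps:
y(5)*(91*4) = 4*(91*4) = 4*364 = 1456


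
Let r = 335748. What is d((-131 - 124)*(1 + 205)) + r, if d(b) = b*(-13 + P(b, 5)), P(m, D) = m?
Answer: 2760419538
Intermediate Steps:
d(b) = b*(-13 + b)
d((-131 - 124)*(1 + 205)) + r = ((-131 - 124)*(1 + 205))*(-13 + (-131 - 124)*(1 + 205)) + 335748 = (-255*206)*(-13 - 255*206) + 335748 = -52530*(-13 - 52530) + 335748 = -52530*(-52543) + 335748 = 2760083790 + 335748 = 2760419538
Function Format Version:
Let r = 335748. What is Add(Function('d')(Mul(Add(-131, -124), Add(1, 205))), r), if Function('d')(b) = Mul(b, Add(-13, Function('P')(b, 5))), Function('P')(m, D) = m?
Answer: 2760419538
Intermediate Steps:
Function('d')(b) = Mul(b, Add(-13, b))
Add(Function('d')(Mul(Add(-131, -124), Add(1, 205))), r) = Add(Mul(Mul(Add(-131, -124), Add(1, 205)), Add(-13, Mul(Add(-131, -124), Add(1, 205)))), 335748) = Add(Mul(Mul(-255, 206), Add(-13, Mul(-255, 206))), 335748) = Add(Mul(-52530, Add(-13, -52530)), 335748) = Add(Mul(-52530, -52543), 335748) = Add(2760083790, 335748) = 2760419538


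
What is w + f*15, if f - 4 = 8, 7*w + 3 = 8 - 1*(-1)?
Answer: 1266/7 ≈ 180.86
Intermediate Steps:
w = 6/7 (w = -3/7 + (8 - 1*(-1))/7 = -3/7 + (8 + 1)/7 = -3/7 + (⅐)*9 = -3/7 + 9/7 = 6/7 ≈ 0.85714)
f = 12 (f = 4 + 8 = 12)
w + f*15 = 6/7 + 12*15 = 6/7 + 180 = 1266/7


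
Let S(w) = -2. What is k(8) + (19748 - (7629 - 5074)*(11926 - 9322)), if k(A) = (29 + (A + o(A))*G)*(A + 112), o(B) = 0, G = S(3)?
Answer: -6631912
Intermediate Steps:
G = -2
k(A) = (29 - 2*A)*(112 + A) (k(A) = (29 + (A + 0)*(-2))*(A + 112) = (29 + A*(-2))*(112 + A) = (29 - 2*A)*(112 + A))
k(8) + (19748 - (7629 - 5074)*(11926 - 9322)) = (3248 - 195*8 - 2*8²) + (19748 - (7629 - 5074)*(11926 - 9322)) = (3248 - 1560 - 2*64) + (19748 - 2555*2604) = (3248 - 1560 - 128) + (19748 - 1*6653220) = 1560 + (19748 - 6653220) = 1560 - 6633472 = -6631912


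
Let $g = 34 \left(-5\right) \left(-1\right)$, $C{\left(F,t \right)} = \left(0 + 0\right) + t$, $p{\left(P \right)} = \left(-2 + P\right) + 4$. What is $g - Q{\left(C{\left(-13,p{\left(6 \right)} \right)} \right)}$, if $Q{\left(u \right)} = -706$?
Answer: $876$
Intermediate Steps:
$p{\left(P \right)} = 2 + P$
$C{\left(F,t \right)} = t$ ($C{\left(F,t \right)} = 0 + t = t$)
$g = 170$ ($g = \left(-170\right) \left(-1\right) = 170$)
$g - Q{\left(C{\left(-13,p{\left(6 \right)} \right)} \right)} = 170 - -706 = 170 + 706 = 876$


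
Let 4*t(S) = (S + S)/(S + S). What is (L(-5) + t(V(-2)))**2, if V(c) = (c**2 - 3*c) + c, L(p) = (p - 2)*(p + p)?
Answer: 78961/16 ≈ 4935.1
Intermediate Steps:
L(p) = 2*p*(-2 + p) (L(p) = (-2 + p)*(2*p) = 2*p*(-2 + p))
V(c) = c**2 - 2*c
t(S) = 1/4 (t(S) = ((S + S)/(S + S))/4 = ((2*S)/((2*S)))/4 = ((2*S)*(1/(2*S)))/4 = (1/4)*1 = 1/4)
(L(-5) + t(V(-2)))**2 = (2*(-5)*(-2 - 5) + 1/4)**2 = (2*(-5)*(-7) + 1/4)**2 = (70 + 1/4)**2 = (281/4)**2 = 78961/16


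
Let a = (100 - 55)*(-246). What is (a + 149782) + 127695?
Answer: 266407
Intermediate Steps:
a = -11070 (a = 45*(-246) = -11070)
(a + 149782) + 127695 = (-11070 + 149782) + 127695 = 138712 + 127695 = 266407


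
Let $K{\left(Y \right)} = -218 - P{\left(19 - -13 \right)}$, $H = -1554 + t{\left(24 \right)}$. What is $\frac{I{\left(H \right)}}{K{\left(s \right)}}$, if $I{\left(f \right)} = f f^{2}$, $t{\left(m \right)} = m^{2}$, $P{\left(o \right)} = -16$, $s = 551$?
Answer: $\frac{467720676}{101} \approx 4.6309 \cdot 10^{6}$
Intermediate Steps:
$H = -978$ ($H = -1554 + 24^{2} = -1554 + 576 = -978$)
$I{\left(f \right)} = f^{3}$
$K{\left(Y \right)} = -202$ ($K{\left(Y \right)} = -218 - -16 = -218 + 16 = -202$)
$\frac{I{\left(H \right)}}{K{\left(s \right)}} = \frac{\left(-978\right)^{3}}{-202} = \left(-935441352\right) \left(- \frac{1}{202}\right) = \frac{467720676}{101}$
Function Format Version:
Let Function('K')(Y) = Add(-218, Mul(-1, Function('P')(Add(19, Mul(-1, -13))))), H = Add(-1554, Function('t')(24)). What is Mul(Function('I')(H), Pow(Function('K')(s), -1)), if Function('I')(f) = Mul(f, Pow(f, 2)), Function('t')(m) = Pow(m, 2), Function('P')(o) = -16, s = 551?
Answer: Rational(467720676, 101) ≈ 4.6309e+6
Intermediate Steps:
H = -978 (H = Add(-1554, Pow(24, 2)) = Add(-1554, 576) = -978)
Function('I')(f) = Pow(f, 3)
Function('K')(Y) = -202 (Function('K')(Y) = Add(-218, Mul(-1, -16)) = Add(-218, 16) = -202)
Mul(Function('I')(H), Pow(Function('K')(s), -1)) = Mul(Pow(-978, 3), Pow(-202, -1)) = Mul(-935441352, Rational(-1, 202)) = Rational(467720676, 101)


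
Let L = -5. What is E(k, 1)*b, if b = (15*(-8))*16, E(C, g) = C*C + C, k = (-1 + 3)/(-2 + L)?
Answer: 19200/49 ≈ 391.84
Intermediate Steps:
k = -2/7 (k = (-1 + 3)/(-2 - 5) = 2/(-7) = 2*(-⅐) = -2/7 ≈ -0.28571)
E(C, g) = C + C² (E(C, g) = C² + C = C + C²)
b = -1920 (b = -120*16 = -1920)
E(k, 1)*b = -2*(1 - 2/7)/7*(-1920) = -2/7*5/7*(-1920) = -10/49*(-1920) = 19200/49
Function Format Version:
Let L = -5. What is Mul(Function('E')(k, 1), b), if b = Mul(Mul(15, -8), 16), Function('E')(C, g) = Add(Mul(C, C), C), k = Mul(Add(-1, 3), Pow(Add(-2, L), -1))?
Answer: Rational(19200, 49) ≈ 391.84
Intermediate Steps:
k = Rational(-2, 7) (k = Mul(Add(-1, 3), Pow(Add(-2, -5), -1)) = Mul(2, Pow(-7, -1)) = Mul(2, Rational(-1, 7)) = Rational(-2, 7) ≈ -0.28571)
Function('E')(C, g) = Add(C, Pow(C, 2)) (Function('E')(C, g) = Add(Pow(C, 2), C) = Add(C, Pow(C, 2)))
b = -1920 (b = Mul(-120, 16) = -1920)
Mul(Function('E')(k, 1), b) = Mul(Mul(Rational(-2, 7), Add(1, Rational(-2, 7))), -1920) = Mul(Mul(Rational(-2, 7), Rational(5, 7)), -1920) = Mul(Rational(-10, 49), -1920) = Rational(19200, 49)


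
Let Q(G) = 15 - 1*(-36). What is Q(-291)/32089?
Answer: 51/32089 ≈ 0.0015893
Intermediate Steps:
Q(G) = 51 (Q(G) = 15 + 36 = 51)
Q(-291)/32089 = 51/32089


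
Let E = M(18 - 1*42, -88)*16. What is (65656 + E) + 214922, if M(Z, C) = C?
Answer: 279170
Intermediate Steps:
E = -1408 (E = -88*16 = -1408)
(65656 + E) + 214922 = (65656 - 1408) + 214922 = 64248 + 214922 = 279170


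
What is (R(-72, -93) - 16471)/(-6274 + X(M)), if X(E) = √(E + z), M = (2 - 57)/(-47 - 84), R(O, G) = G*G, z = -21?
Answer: 1607213717/1289141413 + 3911*I*√88294/1289141413 ≈ 1.2467 + 0.00090147*I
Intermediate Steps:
R(O, G) = G²
M = 55/131 (M = -55/(-131) = -55*(-1/131) = 55/131 ≈ 0.41985)
X(E) = √(-21 + E) (X(E) = √(E - 21) = √(-21 + E))
(R(-72, -93) - 16471)/(-6274 + X(M)) = ((-93)² - 16471)/(-6274 + √(-21 + 55/131)) = (8649 - 16471)/(-6274 + √(-2696/131)) = -7822/(-6274 + 2*I*√88294/131)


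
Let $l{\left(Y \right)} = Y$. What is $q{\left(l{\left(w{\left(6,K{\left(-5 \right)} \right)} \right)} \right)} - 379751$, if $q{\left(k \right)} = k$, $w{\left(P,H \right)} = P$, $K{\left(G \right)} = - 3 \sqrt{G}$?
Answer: $-379745$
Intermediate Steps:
$q{\left(l{\left(w{\left(6,K{\left(-5 \right)} \right)} \right)} \right)} - 379751 = 6 - 379751 = -379745$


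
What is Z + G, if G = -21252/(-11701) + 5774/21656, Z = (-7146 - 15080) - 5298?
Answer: -3486983634829/126698428 ≈ -27522.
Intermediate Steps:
Z = -27524 (Z = -22226 - 5298 = -27524)
G = 263897443/126698428 (G = -21252*(-1/11701) + 5774*(1/21656) = 21252/11701 + 2887/10828 = 263897443/126698428 ≈ 2.0829)
Z + G = -27524 + 263897443/126698428 = -3486983634829/126698428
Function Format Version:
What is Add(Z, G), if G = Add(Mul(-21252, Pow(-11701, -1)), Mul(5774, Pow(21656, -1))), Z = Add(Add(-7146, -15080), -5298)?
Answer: Rational(-3486983634829, 126698428) ≈ -27522.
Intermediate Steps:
Z = -27524 (Z = Add(-22226, -5298) = -27524)
G = Rational(263897443, 126698428) (G = Add(Mul(-21252, Rational(-1, 11701)), Mul(5774, Rational(1, 21656))) = Add(Rational(21252, 11701), Rational(2887, 10828)) = Rational(263897443, 126698428) ≈ 2.0829)
Add(Z, G) = Add(-27524, Rational(263897443, 126698428)) = Rational(-3486983634829, 126698428)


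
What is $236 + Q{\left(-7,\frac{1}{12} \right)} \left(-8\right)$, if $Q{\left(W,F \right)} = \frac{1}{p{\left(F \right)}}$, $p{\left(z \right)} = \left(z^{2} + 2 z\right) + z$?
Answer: $\frac{7580}{37} \approx 204.86$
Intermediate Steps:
$p{\left(z \right)} = z^{2} + 3 z$
$Q{\left(W,F \right)} = \frac{1}{F \left(3 + F\right)}$
$236 + Q{\left(-7,\frac{1}{12} \right)} \left(-8\right) = 236 + \frac{1}{\frac{1}{12} \left(3 + \frac{1}{12}\right)} \left(-8\right) = 236 + \frac{\frac{1}{\frac{1}{12}}}{3 + \frac{1}{12}} \left(-8\right) = 236 + \frac{12}{\frac{37}{12}} \left(-8\right) = 236 + 12 \cdot \frac{12}{37} \left(-8\right) = 236 + \frac{144}{37} \left(-8\right) = 236 - \frac{1152}{37} = \frac{7580}{37}$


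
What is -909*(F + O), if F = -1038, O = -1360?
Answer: 2179782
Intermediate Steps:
-909*(F + O) = -909*(-1038 - 1360) = -909*(-2398) = 2179782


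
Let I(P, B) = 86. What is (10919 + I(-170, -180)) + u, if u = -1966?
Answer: 9039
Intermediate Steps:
(10919 + I(-170, -180)) + u = (10919 + 86) - 1966 = 11005 - 1966 = 9039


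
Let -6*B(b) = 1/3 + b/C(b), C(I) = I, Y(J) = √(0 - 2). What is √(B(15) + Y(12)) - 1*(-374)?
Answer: 374 + √(-2 + 9*I*√2)/3 ≈ 374.78 + 0.90934*I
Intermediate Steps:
Y(J) = I*√2 (Y(J) = √(-2) = I*√2)
B(b) = -2/9 (B(b) = -(1/3 + b/b)/6 = -(1*(⅓) + 1)/6 = -(⅓ + 1)/6 = -⅙*4/3 = -2/9)
√(B(15) + Y(12)) - 1*(-374) = √(-2/9 + I*√2) - 1*(-374) = √(-2/9 + I*√2) + 374 = 374 + √(-2/9 + I*√2)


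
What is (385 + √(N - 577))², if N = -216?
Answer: (385 + I*√793)² ≈ 1.4743e+5 + 21683.0*I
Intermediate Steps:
(385 + √(N - 577))² = (385 + √(-216 - 577))² = (385 + √(-793))² = (385 + I*√793)²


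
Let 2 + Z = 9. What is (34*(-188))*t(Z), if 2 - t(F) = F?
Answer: 31960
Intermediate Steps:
Z = 7 (Z = -2 + 9 = 7)
t(F) = 2 - F
(34*(-188))*t(Z) = (34*(-188))*(2 - 1*7) = -6392*(2 - 7) = -6392*(-5) = 31960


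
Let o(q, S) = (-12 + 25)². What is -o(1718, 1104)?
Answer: -169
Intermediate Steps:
o(q, S) = 169 (o(q, S) = 13² = 169)
-o(1718, 1104) = -1*169 = -169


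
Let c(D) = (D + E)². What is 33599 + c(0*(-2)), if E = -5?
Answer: 33624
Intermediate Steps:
c(D) = (-5 + D)² (c(D) = (D - 5)² = (-5 + D)²)
33599 + c(0*(-2)) = 33599 + (-5 + 0*(-2))² = 33599 + (-5 + 0)² = 33599 + (-5)² = 33599 + 25 = 33624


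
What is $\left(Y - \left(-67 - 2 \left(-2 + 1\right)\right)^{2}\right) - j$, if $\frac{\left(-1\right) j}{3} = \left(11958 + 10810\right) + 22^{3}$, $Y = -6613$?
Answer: $89410$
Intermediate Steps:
$j = -100248$ ($j = - 3 \left(\left(11958 + 10810\right) + 22^{3}\right) = - 3 \left(22768 + 10648\right) = \left(-3\right) 33416 = -100248$)
$\left(Y - \left(-67 - 2 \left(-2 + 1\right)\right)^{2}\right) - j = \left(-6613 - \left(-67 - 2 \left(-2 + 1\right)\right)^{2}\right) - -100248 = \left(-6613 - \left(-67 - -2\right)^{2}\right) + 100248 = \left(-6613 - \left(-67 + 2\right)^{2}\right) + 100248 = \left(-6613 - \left(-65\right)^{2}\right) + 100248 = \left(-6613 - 4225\right) + 100248 = -10838 + 100248 = 89410$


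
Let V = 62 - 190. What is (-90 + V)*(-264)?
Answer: 57552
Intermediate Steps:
V = -128
(-90 + V)*(-264) = (-90 - 128)*(-264) = -218*(-264) = 57552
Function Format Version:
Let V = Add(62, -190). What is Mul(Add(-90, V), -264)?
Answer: 57552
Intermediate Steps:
V = -128
Mul(Add(-90, V), -264) = Mul(Add(-90, -128), -264) = Mul(-218, -264) = 57552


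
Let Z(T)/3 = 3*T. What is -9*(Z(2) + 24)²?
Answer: -15876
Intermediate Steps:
Z(T) = 9*T (Z(T) = 3*(3*T) = 9*T)
-9*(Z(2) + 24)² = -9*(9*2 + 24)² = -9*(18 + 24)² = -9*42² = -9*1764 = -15876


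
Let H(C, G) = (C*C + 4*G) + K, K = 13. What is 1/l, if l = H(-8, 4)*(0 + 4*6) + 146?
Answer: 1/2378 ≈ 0.00042052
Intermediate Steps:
H(C, G) = 13 + C² + 4*G (H(C, G) = (C*C + 4*G) + 13 = (C² + 4*G) + 13 = 13 + C² + 4*G)
l = 2378 (l = (13 + (-8)² + 4*4)*(0 + 4*6) + 146 = (13 + 64 + 16)*(0 + 24) + 146 = 93*24 + 146 = 2232 + 146 = 2378)
1/l = 1/2378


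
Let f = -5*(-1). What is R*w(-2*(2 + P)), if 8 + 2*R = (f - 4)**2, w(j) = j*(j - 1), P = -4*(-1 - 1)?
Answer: -1470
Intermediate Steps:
f = 5
P = 8 (P = -4*(-2) = 8)
w(j) = j*(-1 + j)
R = -7/2 (R = -4 + (5 - 4)**2/2 = -4 + (1/2)*1**2 = -4 + (1/2)*1 = -4 + 1/2 = -7/2 ≈ -3.5000)
R*w(-2*(2 + P)) = -7*(-2*(2 + 8))*(-1 - 2*(2 + 8))/2 = -7*(-2*10)*(-1 - 2*10)/2 = -(-70)*(-1 - 20) = -(-70)*(-21) = -7/2*420 = -1470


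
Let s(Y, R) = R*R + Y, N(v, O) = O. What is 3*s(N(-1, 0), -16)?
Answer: 768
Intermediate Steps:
s(Y, R) = Y + R**2 (s(Y, R) = R**2 + Y = Y + R**2)
3*s(N(-1, 0), -16) = 3*(0 + (-16)**2) = 3*(0 + 256) = 3*256 = 768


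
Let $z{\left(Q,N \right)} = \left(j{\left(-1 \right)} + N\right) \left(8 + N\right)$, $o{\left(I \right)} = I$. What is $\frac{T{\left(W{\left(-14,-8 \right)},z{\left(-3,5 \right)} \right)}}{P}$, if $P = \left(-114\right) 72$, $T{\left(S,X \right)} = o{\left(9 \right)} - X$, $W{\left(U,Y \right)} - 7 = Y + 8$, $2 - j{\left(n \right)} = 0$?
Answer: $\frac{41}{4104} \approx 0.0099902$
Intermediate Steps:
$j{\left(n \right)} = 2$ ($j{\left(n \right)} = 2 - 0 = 2 + 0 = 2$)
$W{\left(U,Y \right)} = 15 + Y$ ($W{\left(U,Y \right)} = 7 + \left(Y + 8\right) = 7 + \left(8 + Y\right) = 15 + Y$)
$z{\left(Q,N \right)} = \left(2 + N\right) \left(8 + N\right)$
$T{\left(S,X \right)} = 9 - X$
$P = -8208$
$\frac{T{\left(W{\left(-14,-8 \right)},z{\left(-3,5 \right)} \right)}}{P} = \frac{9 - \left(16 + 5^{2} + 10 \cdot 5\right)}{-8208} = \left(9 - \left(16 + 25 + 50\right)\right) \left(- \frac{1}{8208}\right) = \left(9 - 91\right) \left(- \frac{1}{8208}\right) = \left(-82\right) \left(- \frac{1}{8208}\right) = \frac{41}{4104}$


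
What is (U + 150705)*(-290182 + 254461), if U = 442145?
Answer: -21177194850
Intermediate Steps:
(U + 150705)*(-290182 + 254461) = (442145 + 150705)*(-290182 + 254461) = 592850*(-35721) = -21177194850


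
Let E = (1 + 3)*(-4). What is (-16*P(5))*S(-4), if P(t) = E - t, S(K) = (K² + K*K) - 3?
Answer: 9744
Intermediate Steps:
E = -16 (E = 4*(-4) = -16)
S(K) = -3 + 2*K² (S(K) = (K² + K²) - 3 = 2*K² - 3 = -3 + 2*K²)
P(t) = -16 - t
(-16*P(5))*S(-4) = (-16*(-16 - 1*5))*(-3 + 2*(-4)²) = (-16*(-16 - 5))*(-3 + 2*16) = (-16*(-21))*(-3 + 32) = 336*29 = 9744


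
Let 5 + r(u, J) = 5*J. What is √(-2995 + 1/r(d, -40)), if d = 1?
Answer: 2*I*√31466270/205 ≈ 54.727*I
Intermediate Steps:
r(u, J) = -5 + 5*J
√(-2995 + 1/r(d, -40)) = √(-2995 + 1/(-5 + 5*(-40))) = √(-2995 + 1/(-5 - 200)) = √(-2995 + 1/(-205)) = √(-2995 - 1/205) = √(-613976/205) = 2*I*√31466270/205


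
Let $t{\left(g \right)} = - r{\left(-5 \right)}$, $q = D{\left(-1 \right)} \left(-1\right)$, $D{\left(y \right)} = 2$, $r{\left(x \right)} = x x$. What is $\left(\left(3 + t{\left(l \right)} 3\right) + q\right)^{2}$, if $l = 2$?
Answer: $5476$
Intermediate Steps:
$r{\left(x \right)} = x^{2}$
$q = -2$ ($q = 2 \left(-1\right) = -2$)
$t{\left(g \right)} = -25$ ($t{\left(g \right)} = - \left(-5\right)^{2} = \left(-1\right) 25 = -25$)
$\left(\left(3 + t{\left(l \right)} 3\right) + q\right)^{2} = \left(\left(3 - 75\right) - 2\right)^{2} = \left(-72 - 2\right)^{2} = \left(-74\right)^{2} = 5476$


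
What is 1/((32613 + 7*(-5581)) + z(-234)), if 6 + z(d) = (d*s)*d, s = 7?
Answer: 1/376832 ≈ 2.6537e-6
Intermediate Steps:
z(d) = -6 + 7*d² (z(d) = -6 + (d*7)*d = -6 + (7*d)*d = -6 + 7*d²)
1/((32613 + 7*(-5581)) + z(-234)) = 1/((32613 + 7*(-5581)) + (-6 + 7*(-234)²)) = 1/((32613 - 39067) + (-6 + 7*54756)) = 1/(-6454 + (-6 + 383292)) = 1/(-6454 + 383286) = 1/376832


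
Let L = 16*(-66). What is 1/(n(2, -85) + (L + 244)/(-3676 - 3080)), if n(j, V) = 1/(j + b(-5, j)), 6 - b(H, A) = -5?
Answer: 21957/4328 ≈ 5.0732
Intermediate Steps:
L = -1056
b(H, A) = 11 (b(H, A) = 6 - 1*(-5) = 6 + 5 = 11)
n(j, V) = 1/(11 + j) (n(j, V) = 1/(j + 11) = 1/(11 + j))
1/(n(2, -85) + (L + 244)/(-3676 - 3080)) = 1/(1/(11 + 2) + (-1056 + 244)/(-3676 - 3080)) = 1/(1/13 - 812/(-6756)) = 1/(1/13 - 812*(-1/6756)) = 1/(1/13 + 203/1689) = 1/(4328/21957) = 21957/4328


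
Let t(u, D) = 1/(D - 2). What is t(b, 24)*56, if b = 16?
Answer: 28/11 ≈ 2.5455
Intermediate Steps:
t(u, D) = 1/(-2 + D)
t(b, 24)*56 = 56/(-2 + 24) = 56/22 = (1/22)*56 = 28/11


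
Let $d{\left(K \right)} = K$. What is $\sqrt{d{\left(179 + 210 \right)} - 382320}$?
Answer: $i \sqrt{381931} \approx 618.01 i$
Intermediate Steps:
$\sqrt{d{\left(179 + 210 \right)} - 382320} = \sqrt{\left(179 + 210\right) - 382320} = \sqrt{389 - 382320} = \sqrt{-381931} = i \sqrt{381931}$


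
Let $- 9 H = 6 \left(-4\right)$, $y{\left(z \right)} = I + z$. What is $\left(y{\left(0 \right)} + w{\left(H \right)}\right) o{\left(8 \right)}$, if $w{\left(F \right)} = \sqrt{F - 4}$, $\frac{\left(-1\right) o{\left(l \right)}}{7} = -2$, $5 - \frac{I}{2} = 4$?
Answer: $28 + \frac{28 i \sqrt{3}}{3} \approx 28.0 + 16.166 i$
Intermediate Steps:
$I = 2$ ($I = 10 - 8 = 2$)
$o{\left(l \right)} = 14$ ($o{\left(l \right)} = \left(-7\right) \left(-2\right) = 14$)
$y{\left(z \right)} = 2 + z$
$H = \frac{8}{3}$ ($H = - \frac{6 \left(-4\right)}{9} = \left(- \frac{1}{9}\right) \left(-24\right) = \frac{8}{3} \approx 2.6667$)
$w{\left(F \right)} = \sqrt{-4 + F}$
$\left(y{\left(0 \right)} + w{\left(H \right)}\right) o{\left(8 \right)} = \left(\left(2 + 0\right) + \sqrt{-4 + \frac{8}{3}}\right) 14 = \left(2 + \sqrt{- \frac{4}{3}}\right) 14 = \left(2 + \frac{2 i \sqrt{3}}{3}\right) 14 = 28 + \frac{28 i \sqrt{3}}{3}$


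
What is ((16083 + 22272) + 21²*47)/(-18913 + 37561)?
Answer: 9847/3108 ≈ 3.1683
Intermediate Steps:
((16083 + 22272) + 21²*47)/(-18913 + 37561) = (38355 + 441*47)/18648 = (38355 + 20727)*(1/18648) = 59082*(1/18648) = 9847/3108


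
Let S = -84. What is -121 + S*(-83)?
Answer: 6851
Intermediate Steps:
-121 + S*(-83) = -121 - 84*(-83) = -121 + 6972 = 6851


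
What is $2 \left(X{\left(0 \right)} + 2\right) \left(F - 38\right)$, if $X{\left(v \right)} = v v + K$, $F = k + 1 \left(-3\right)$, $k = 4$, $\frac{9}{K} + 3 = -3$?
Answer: $-37$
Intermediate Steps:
$K = - \frac{3}{2}$ ($K = \frac{9}{-3 - 3} = \frac{9}{-6} = 9 \left(- \frac{1}{6}\right) = - \frac{3}{2} \approx -1.5$)
$F = 1$ ($F = 4 + 1 \left(-3\right) = 4 - 3 = 1$)
$X{\left(v \right)} = - \frac{3}{2} + v^{2}$ ($X{\left(v \right)} = v v - \frac{3}{2} = v^{2} - \frac{3}{2} = - \frac{3}{2} + v^{2}$)
$2 \left(X{\left(0 \right)} + 2\right) \left(F - 38\right) = 2 \left(\left(- \frac{3}{2} + 0^{2}\right) + 2\right) \left(1 - 38\right) = 2 \left(\left(- \frac{3}{2} + 0\right) + 2\right) \left(-37\right) = 2 \left(- \frac{3}{2} + 2\right) \left(-37\right) = 2 \cdot \frac{1}{2} \left(-37\right) = 1 \left(-37\right) = -37$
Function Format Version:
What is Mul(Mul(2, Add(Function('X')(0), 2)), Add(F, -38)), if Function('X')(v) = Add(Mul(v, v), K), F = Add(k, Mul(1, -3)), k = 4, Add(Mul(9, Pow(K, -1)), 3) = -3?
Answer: -37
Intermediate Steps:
K = Rational(-3, 2) (K = Mul(9, Pow(Add(-3, -3), -1)) = Mul(9, Pow(-6, -1)) = Mul(9, Rational(-1, 6)) = Rational(-3, 2) ≈ -1.5000)
F = 1 (F = Add(4, Mul(1, -3)) = Add(4, -3) = 1)
Function('X')(v) = Add(Rational(-3, 2), Pow(v, 2)) (Function('X')(v) = Add(Mul(v, v), Rational(-3, 2)) = Add(Pow(v, 2), Rational(-3, 2)) = Add(Rational(-3, 2), Pow(v, 2)))
Mul(Mul(2, Add(Function('X')(0), 2)), Add(F, -38)) = Mul(Mul(2, Add(Add(Rational(-3, 2), Pow(0, 2)), 2)), Add(1, -38)) = Mul(Mul(2, Add(Add(Rational(-3, 2), 0), 2)), -37) = Mul(Mul(2, Add(Rational(-3, 2), 2)), -37) = Mul(Mul(2, Rational(1, 2)), -37) = Mul(1, -37) = -37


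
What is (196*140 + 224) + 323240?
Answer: 350904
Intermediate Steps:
(196*140 + 224) + 323240 = (27440 + 224) + 323240 = 27664 + 323240 = 350904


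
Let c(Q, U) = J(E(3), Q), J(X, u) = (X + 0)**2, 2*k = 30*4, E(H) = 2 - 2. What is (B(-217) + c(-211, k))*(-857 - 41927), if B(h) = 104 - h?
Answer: -13733664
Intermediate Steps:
E(H) = 0
k = 60 (k = (30*4)/2 = (1/2)*120 = 60)
J(X, u) = X**2
c(Q, U) = 0 (c(Q, U) = 0**2 = 0)
(B(-217) + c(-211, k))*(-857 - 41927) = ((104 - 1*(-217)) + 0)*(-857 - 41927) = ((104 + 217) + 0)*(-42784) = (321 + 0)*(-42784) = 321*(-42784) = -13733664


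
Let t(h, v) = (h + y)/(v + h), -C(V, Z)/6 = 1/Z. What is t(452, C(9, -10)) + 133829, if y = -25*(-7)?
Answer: 302858162/2263 ≈ 1.3383e+5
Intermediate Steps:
y = 175
C(V, Z) = -6/Z
t(h, v) = (175 + h)/(h + v) (t(h, v) = (h + 175)/(v + h) = (175 + h)/(h + v))
t(452, C(9, -10)) + 133829 = (175 + 452)/(452 - 6/(-10)) + 133829 = 627/(452 - 6*(-⅒)) + 133829 = 627/(452 + ⅗) + 133829 = 627/(2263/5) + 133829 = (5/2263)*627 + 133829 = 3135/2263 + 133829 = 302858162/2263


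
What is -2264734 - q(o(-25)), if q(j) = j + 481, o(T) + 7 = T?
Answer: -2265183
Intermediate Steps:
o(T) = -7 + T
q(j) = 481 + j
-2264734 - q(o(-25)) = -2264734 - (481 + (-7 - 25)) = -2264734 - (481 - 32) = -2264734 - 1*449 = -2264734 - 449 = -2265183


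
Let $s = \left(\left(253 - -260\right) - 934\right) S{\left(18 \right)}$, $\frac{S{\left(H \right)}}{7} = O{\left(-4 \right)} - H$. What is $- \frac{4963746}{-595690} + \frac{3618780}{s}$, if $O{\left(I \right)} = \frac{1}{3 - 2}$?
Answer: $\frac{1202174884527}{14921736655} \approx 80.565$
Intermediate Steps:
$O{\left(I \right)} = 1$ ($O{\left(I \right)} = 1^{-1} = 1$)
$S{\left(H \right)} = 7 - 7 H$ ($S{\left(H \right)} = 7 \left(1 - H\right) = 7 - 7 H$)
$s = 50099$ ($s = \left(\left(253 - -260\right) - 934\right) \left(7 - 126\right) = \left(\left(253 + 260\right) - 934\right) \left(7 - 126\right) = \left(513 - 934\right) \left(-119\right) = \left(-421\right) \left(-119\right) = 50099$)
$- \frac{4963746}{-595690} + \frac{3618780}{s} = - \frac{4963746}{-595690} + \frac{3618780}{50099} = \left(-4963746\right) \left(- \frac{1}{595690}\right) + 3618780 \cdot \frac{1}{50099} = \frac{2481873}{297845} + \frac{3618780}{50099} = \frac{1202174884527}{14921736655}$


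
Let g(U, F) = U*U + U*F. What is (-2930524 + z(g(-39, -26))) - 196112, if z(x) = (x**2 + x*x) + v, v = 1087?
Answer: 9726901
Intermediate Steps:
g(U, F) = U**2 + F*U
z(x) = 1087 + 2*x**2 (z(x) = (x**2 + x*x) + 1087 = (x**2 + x**2) + 1087 = 2*x**2 + 1087 = 1087 + 2*x**2)
(-2930524 + z(g(-39, -26))) - 196112 = (-2930524 + (1087 + 2*(-39*(-26 - 39))**2)) - 196112 = (-2930524 + (1087 + 2*(-39*(-65))**2)) - 196112 = (-2930524 + (1087 + 2*2535**2)) - 196112 = (-2930524 + (1087 + 2*6426225)) - 196112 = (-2930524 + (1087 + 12852450)) - 196112 = (-2930524 + 12853537) - 196112 = 9923013 - 196112 = 9726901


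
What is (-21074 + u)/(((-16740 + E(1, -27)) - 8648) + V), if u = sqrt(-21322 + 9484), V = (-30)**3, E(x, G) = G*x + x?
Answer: 10537/26207 - I*sqrt(11838)/52414 ≈ 0.40207 - 0.0020758*I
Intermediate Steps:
E(x, G) = x + G*x
V = -27000
u = I*sqrt(11838) (u = sqrt(-11838) = I*sqrt(11838) ≈ 108.8*I)
(-21074 + u)/(((-16740 + E(1, -27)) - 8648) + V) = (-21074 + I*sqrt(11838))/(((-16740 + 1*(1 - 27)) - 8648) - 27000) = (-21074 + I*sqrt(11838))/(((-16740 + 1*(-26)) - 8648) - 27000) = (-21074 + I*sqrt(11838))/(((-16740 - 26) - 8648) - 27000) = (-21074 + I*sqrt(11838))/((-16766 - 8648) - 27000) = (-21074 + I*sqrt(11838))/(-25414 - 27000) = (-21074 + I*sqrt(11838))/(-52414) = (-21074 + I*sqrt(11838))*(-1/52414) = 10537/26207 - I*sqrt(11838)/52414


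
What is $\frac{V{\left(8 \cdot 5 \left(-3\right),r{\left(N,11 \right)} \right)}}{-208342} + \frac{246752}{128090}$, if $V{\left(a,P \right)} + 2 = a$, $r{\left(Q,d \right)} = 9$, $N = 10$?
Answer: $\frac{12856108041}{6671631695} \approx 1.927$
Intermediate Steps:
$V{\left(a,P \right)} = -2 + a$
$\frac{V{\left(8 \cdot 5 \left(-3\right),r{\left(N,11 \right)} \right)}}{-208342} + \frac{246752}{128090} = \frac{-2 + 8 \cdot 5 \left(-3\right)}{-208342} + \frac{246752}{128090} = \left(-2 + 40 \left(-3\right)\right) \left(- \frac{1}{208342}\right) + 246752 \cdot \frac{1}{128090} = \left(-2 - 120\right) \left(- \frac{1}{208342}\right) + \frac{123376}{64045} = \left(-122\right) \left(- \frac{1}{208342}\right) + \frac{123376}{64045} = \frac{61}{104171} + \frac{123376}{64045} = \frac{12856108041}{6671631695}$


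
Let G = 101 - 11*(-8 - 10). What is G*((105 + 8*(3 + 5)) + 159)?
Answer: 98072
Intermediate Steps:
G = 299 (G = 101 - 11*(-18) = 101 - 1*(-198) = 101 + 198 = 299)
G*((105 + 8*(3 + 5)) + 159) = 299*((105 + 8*(3 + 5)) + 159) = 299*((105 + 8*8) + 159) = 299*((105 + 64) + 159) = 299*(169 + 159) = 299*328 = 98072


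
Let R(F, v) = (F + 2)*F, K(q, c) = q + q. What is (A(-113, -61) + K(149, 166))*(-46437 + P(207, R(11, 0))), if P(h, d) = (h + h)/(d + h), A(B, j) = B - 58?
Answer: -1032036036/175 ≈ -5.8974e+6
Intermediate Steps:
A(B, j) = -58 + B
K(q, c) = 2*q
R(F, v) = F*(2 + F) (R(F, v) = (2 + F)*F = F*(2 + F))
P(h, d) = 2*h/(d + h) (P(h, d) = (2*h)/(d + h) = 2*h/(d + h))
(A(-113, -61) + K(149, 166))*(-46437 + P(207, R(11, 0))) = ((-58 - 113) + 2*149)*(-46437 + 2*207/(11*(2 + 11) + 207)) = (-171 + 298)*(-46437 + 2*207/(11*13 + 207)) = 127*(-46437 + 2*207/(143 + 207)) = 127*(-46437 + 2*207/350) = 127*(-46437 + 2*207*(1/350)) = 127*(-46437 + 207/175) = 127*(-8126268/175) = -1032036036/175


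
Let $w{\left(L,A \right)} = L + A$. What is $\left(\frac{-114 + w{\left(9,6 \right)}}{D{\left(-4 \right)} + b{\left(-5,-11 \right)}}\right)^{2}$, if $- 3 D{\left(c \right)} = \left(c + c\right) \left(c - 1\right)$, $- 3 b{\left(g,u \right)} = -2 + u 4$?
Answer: $\frac{9801}{4} \approx 2450.3$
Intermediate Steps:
$b{\left(g,u \right)} = \frac{2}{3} - \frac{4 u}{3}$ ($b{\left(g,u \right)} = - \frac{-2 + u 4}{3} = - \frac{-2 + 4 u}{3} = \frac{2}{3} - \frac{4 u}{3}$)
$w{\left(L,A \right)} = A + L$
$D{\left(c \right)} = - \frac{2 c \left(-1 + c\right)}{3}$ ($D{\left(c \right)} = - \frac{\left(c + c\right) \left(c - 1\right)}{3} = - \frac{2 c \left(-1 + c\right)}{3}$)
$\left(\frac{-114 + w{\left(9,6 \right)}}{D{\left(-4 \right)} + b{\left(-5,-11 \right)}}\right)^{2} = \left(\frac{-114 + \left(6 + 9\right)}{\frac{2}{3} \left(-4\right) \left(1 - -4\right) + \left(\frac{2}{3} - - \frac{44}{3}\right)}\right)^{2} = \left(\frac{-114 + 15}{\frac{2}{3} \left(-4\right) \left(1 + 4\right) + \left(\frac{2}{3} + \frac{44}{3}\right)}\right)^{2} = \left(- \frac{99}{\frac{2}{3} \left(-4\right) 5 + \frac{46}{3}}\right)^{2} = \left(- \frac{99}{- \frac{40}{3} + \frac{46}{3}}\right)^{2} = \left(- \frac{99}{2}\right)^{2} = \frac{9801}{4}$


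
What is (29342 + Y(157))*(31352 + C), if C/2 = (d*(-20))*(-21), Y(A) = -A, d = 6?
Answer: 1062100520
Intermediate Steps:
C = 5040 (C = 2*((6*(-20))*(-21)) = 2*(-120*(-21)) = 2*2520 = 5040)
(29342 + Y(157))*(31352 + C) = (29342 - 1*157)*(31352 + 5040) = (29342 - 157)*36392 = 29185*36392 = 1062100520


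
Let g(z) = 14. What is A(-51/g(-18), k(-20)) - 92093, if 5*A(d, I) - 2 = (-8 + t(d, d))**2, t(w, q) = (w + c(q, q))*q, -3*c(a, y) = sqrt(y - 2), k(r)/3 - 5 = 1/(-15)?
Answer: -17688399153/192080 + 17561*I*sqrt(1106)/96040 ≈ -92089.0 + 6.081*I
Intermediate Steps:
k(r) = 74/5 (k(r) = 15 + 3/(-15) = 15 + 3*(-1/15) = 15 - 1/5 = 74/5)
c(a, y) = -sqrt(-2 + y)/3 (c(a, y) = -sqrt(y - 2)/3 = -sqrt(-2 + y)/3)
t(w, q) = q*(w - sqrt(-2 + q)/3) (t(w, q) = (w - sqrt(-2 + q)/3)*q = q*(w - sqrt(-2 + q)/3))
A(d, I) = 2/5 + (-8 + d*(-sqrt(-2 + d) + 3*d)/3)**2/5
A(-51/g(-18), k(-20)) - 92093 = (2/5 + (-24 + (-51/14)*(-sqrt(-2 - 51/14) + 3*(-51/14)))**2/45) - 92093 = (2/5 + (-24 + (-51*1/14)*(-sqrt(-2 - 51*1/14) + 3*(-51*1/14)))**2/45) - 92093 = (2/5 + (-24 - 51*(-sqrt(-2 - 51/14) + 3*(-51/14))/14)**2/45) - 92093 = (2/5 + (-24 - 51*(-sqrt(-79/14) - 153/14)/14)**2/45) - 92093 = (2/5 + (-24 - 51*(-I*sqrt(1106)/14 - 153/14)/14)**2/45) - 92093 = (2/5 + (-24 - 51*(-153/14 - I*sqrt(1106)/14)/14)**2/45) - 92093 = (2/5 + (-24 + (7803/196 + 51*I*sqrt(1106)/196))**2/45) - 92093 = (2/5 + (3099/196 + 51*I*sqrt(1106)/196)**2/45) - 92093 = -460463/5 + (3099/196 + 51*I*sqrt(1106)/196)**2/45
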